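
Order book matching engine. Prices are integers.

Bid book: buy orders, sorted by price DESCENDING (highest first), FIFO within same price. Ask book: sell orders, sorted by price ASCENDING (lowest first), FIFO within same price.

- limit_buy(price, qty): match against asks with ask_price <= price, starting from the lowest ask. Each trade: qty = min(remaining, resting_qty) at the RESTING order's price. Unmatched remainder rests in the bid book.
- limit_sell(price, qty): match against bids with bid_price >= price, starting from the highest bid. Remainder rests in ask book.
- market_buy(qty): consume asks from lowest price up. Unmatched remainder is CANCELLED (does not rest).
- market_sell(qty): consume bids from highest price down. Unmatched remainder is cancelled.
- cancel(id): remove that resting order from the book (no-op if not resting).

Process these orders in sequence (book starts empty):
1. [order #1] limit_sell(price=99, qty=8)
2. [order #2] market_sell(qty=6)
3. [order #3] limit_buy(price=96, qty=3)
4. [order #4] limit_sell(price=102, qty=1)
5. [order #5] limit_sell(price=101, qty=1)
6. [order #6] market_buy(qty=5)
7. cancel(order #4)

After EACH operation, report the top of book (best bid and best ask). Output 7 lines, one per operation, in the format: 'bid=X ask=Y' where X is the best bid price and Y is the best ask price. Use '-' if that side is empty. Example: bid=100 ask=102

After op 1 [order #1] limit_sell(price=99, qty=8): fills=none; bids=[-] asks=[#1:8@99]
After op 2 [order #2] market_sell(qty=6): fills=none; bids=[-] asks=[#1:8@99]
After op 3 [order #3] limit_buy(price=96, qty=3): fills=none; bids=[#3:3@96] asks=[#1:8@99]
After op 4 [order #4] limit_sell(price=102, qty=1): fills=none; bids=[#3:3@96] asks=[#1:8@99 #4:1@102]
After op 5 [order #5] limit_sell(price=101, qty=1): fills=none; bids=[#3:3@96] asks=[#1:8@99 #5:1@101 #4:1@102]
After op 6 [order #6] market_buy(qty=5): fills=#6x#1:5@99; bids=[#3:3@96] asks=[#1:3@99 #5:1@101 #4:1@102]
After op 7 cancel(order #4): fills=none; bids=[#3:3@96] asks=[#1:3@99 #5:1@101]

Answer: bid=- ask=99
bid=- ask=99
bid=96 ask=99
bid=96 ask=99
bid=96 ask=99
bid=96 ask=99
bid=96 ask=99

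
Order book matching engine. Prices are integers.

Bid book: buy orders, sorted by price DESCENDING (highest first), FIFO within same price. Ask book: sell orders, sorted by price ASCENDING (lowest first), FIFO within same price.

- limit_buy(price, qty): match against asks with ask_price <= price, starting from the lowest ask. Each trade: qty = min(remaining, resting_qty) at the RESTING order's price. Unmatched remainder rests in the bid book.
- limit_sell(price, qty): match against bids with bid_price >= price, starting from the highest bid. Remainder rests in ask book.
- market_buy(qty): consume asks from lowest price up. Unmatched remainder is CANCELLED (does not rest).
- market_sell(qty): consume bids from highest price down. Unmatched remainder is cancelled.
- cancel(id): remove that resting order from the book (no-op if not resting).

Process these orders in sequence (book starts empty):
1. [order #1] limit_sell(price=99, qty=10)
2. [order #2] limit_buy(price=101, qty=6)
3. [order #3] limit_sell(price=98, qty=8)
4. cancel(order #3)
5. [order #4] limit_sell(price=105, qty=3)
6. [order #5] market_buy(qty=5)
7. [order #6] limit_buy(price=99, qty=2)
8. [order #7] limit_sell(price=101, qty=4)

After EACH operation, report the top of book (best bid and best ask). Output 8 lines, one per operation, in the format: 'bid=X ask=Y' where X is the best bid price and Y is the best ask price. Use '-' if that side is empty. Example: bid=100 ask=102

After op 1 [order #1] limit_sell(price=99, qty=10): fills=none; bids=[-] asks=[#1:10@99]
After op 2 [order #2] limit_buy(price=101, qty=6): fills=#2x#1:6@99; bids=[-] asks=[#1:4@99]
After op 3 [order #3] limit_sell(price=98, qty=8): fills=none; bids=[-] asks=[#3:8@98 #1:4@99]
After op 4 cancel(order #3): fills=none; bids=[-] asks=[#1:4@99]
After op 5 [order #4] limit_sell(price=105, qty=3): fills=none; bids=[-] asks=[#1:4@99 #4:3@105]
After op 6 [order #5] market_buy(qty=5): fills=#5x#1:4@99 #5x#4:1@105; bids=[-] asks=[#4:2@105]
After op 7 [order #6] limit_buy(price=99, qty=2): fills=none; bids=[#6:2@99] asks=[#4:2@105]
After op 8 [order #7] limit_sell(price=101, qty=4): fills=none; bids=[#6:2@99] asks=[#7:4@101 #4:2@105]

Answer: bid=- ask=99
bid=- ask=99
bid=- ask=98
bid=- ask=99
bid=- ask=99
bid=- ask=105
bid=99 ask=105
bid=99 ask=101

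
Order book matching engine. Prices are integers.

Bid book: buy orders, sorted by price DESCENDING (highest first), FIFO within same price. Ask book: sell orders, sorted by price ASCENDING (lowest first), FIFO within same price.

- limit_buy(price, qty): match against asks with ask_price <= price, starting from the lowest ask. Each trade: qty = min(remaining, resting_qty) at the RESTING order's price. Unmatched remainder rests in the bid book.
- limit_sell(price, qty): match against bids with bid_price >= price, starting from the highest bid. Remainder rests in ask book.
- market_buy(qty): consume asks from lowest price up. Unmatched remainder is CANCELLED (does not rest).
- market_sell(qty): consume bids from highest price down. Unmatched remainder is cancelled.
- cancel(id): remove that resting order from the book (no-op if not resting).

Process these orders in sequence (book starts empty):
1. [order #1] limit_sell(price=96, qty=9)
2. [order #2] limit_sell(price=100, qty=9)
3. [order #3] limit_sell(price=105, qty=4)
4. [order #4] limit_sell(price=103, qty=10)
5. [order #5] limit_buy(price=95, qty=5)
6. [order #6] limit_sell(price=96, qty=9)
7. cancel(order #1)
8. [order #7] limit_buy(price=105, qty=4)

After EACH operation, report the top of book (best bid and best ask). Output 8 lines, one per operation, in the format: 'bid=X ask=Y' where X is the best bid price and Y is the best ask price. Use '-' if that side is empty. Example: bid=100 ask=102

After op 1 [order #1] limit_sell(price=96, qty=9): fills=none; bids=[-] asks=[#1:9@96]
After op 2 [order #2] limit_sell(price=100, qty=9): fills=none; bids=[-] asks=[#1:9@96 #2:9@100]
After op 3 [order #3] limit_sell(price=105, qty=4): fills=none; bids=[-] asks=[#1:9@96 #2:9@100 #3:4@105]
After op 4 [order #4] limit_sell(price=103, qty=10): fills=none; bids=[-] asks=[#1:9@96 #2:9@100 #4:10@103 #3:4@105]
After op 5 [order #5] limit_buy(price=95, qty=5): fills=none; bids=[#5:5@95] asks=[#1:9@96 #2:9@100 #4:10@103 #3:4@105]
After op 6 [order #6] limit_sell(price=96, qty=9): fills=none; bids=[#5:5@95] asks=[#1:9@96 #6:9@96 #2:9@100 #4:10@103 #3:4@105]
After op 7 cancel(order #1): fills=none; bids=[#5:5@95] asks=[#6:9@96 #2:9@100 #4:10@103 #3:4@105]
After op 8 [order #7] limit_buy(price=105, qty=4): fills=#7x#6:4@96; bids=[#5:5@95] asks=[#6:5@96 #2:9@100 #4:10@103 #3:4@105]

Answer: bid=- ask=96
bid=- ask=96
bid=- ask=96
bid=- ask=96
bid=95 ask=96
bid=95 ask=96
bid=95 ask=96
bid=95 ask=96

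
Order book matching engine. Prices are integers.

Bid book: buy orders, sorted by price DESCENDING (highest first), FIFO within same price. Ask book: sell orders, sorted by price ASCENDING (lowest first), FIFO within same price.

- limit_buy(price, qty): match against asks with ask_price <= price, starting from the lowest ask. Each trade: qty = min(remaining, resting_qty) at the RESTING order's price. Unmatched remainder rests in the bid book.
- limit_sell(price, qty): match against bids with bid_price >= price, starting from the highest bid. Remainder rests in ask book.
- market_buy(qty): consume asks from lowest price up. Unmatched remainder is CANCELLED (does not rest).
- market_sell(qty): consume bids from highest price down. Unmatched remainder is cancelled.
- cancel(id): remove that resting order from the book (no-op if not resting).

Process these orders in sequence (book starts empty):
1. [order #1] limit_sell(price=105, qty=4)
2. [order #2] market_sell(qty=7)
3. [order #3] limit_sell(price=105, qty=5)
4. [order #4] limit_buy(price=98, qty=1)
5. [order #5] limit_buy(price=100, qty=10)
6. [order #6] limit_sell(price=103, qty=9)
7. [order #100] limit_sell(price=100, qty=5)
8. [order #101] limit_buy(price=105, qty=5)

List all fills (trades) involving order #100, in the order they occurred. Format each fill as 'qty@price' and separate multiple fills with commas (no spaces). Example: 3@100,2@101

After op 1 [order #1] limit_sell(price=105, qty=4): fills=none; bids=[-] asks=[#1:4@105]
After op 2 [order #2] market_sell(qty=7): fills=none; bids=[-] asks=[#1:4@105]
After op 3 [order #3] limit_sell(price=105, qty=5): fills=none; bids=[-] asks=[#1:4@105 #3:5@105]
After op 4 [order #4] limit_buy(price=98, qty=1): fills=none; bids=[#4:1@98] asks=[#1:4@105 #3:5@105]
After op 5 [order #5] limit_buy(price=100, qty=10): fills=none; bids=[#5:10@100 #4:1@98] asks=[#1:4@105 #3:5@105]
After op 6 [order #6] limit_sell(price=103, qty=9): fills=none; bids=[#5:10@100 #4:1@98] asks=[#6:9@103 #1:4@105 #3:5@105]
After op 7 [order #100] limit_sell(price=100, qty=5): fills=#5x#100:5@100; bids=[#5:5@100 #4:1@98] asks=[#6:9@103 #1:4@105 #3:5@105]
After op 8 [order #101] limit_buy(price=105, qty=5): fills=#101x#6:5@103; bids=[#5:5@100 #4:1@98] asks=[#6:4@103 #1:4@105 #3:5@105]

Answer: 5@100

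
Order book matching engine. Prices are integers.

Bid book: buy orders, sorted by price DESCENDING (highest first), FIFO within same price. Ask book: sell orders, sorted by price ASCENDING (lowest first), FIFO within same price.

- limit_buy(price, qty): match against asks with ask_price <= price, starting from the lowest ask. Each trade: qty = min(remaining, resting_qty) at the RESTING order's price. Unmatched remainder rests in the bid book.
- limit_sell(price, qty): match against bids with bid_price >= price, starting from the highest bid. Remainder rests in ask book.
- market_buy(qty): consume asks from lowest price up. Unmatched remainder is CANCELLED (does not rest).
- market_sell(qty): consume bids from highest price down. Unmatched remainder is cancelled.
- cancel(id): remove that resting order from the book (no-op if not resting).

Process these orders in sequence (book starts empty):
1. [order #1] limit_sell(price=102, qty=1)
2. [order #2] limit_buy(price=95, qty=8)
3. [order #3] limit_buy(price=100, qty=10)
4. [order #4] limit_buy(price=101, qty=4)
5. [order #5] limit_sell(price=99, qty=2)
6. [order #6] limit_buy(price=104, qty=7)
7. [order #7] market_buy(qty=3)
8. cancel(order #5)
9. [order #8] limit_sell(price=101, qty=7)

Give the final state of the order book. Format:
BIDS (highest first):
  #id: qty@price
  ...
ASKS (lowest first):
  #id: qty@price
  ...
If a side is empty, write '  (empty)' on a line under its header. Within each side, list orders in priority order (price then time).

Answer: BIDS (highest first):
  #4: 1@101
  #3: 10@100
  #2: 8@95
ASKS (lowest first):
  (empty)

Derivation:
After op 1 [order #1] limit_sell(price=102, qty=1): fills=none; bids=[-] asks=[#1:1@102]
After op 2 [order #2] limit_buy(price=95, qty=8): fills=none; bids=[#2:8@95] asks=[#1:1@102]
After op 3 [order #3] limit_buy(price=100, qty=10): fills=none; bids=[#3:10@100 #2:8@95] asks=[#1:1@102]
After op 4 [order #4] limit_buy(price=101, qty=4): fills=none; bids=[#4:4@101 #3:10@100 #2:8@95] asks=[#1:1@102]
After op 5 [order #5] limit_sell(price=99, qty=2): fills=#4x#5:2@101; bids=[#4:2@101 #3:10@100 #2:8@95] asks=[#1:1@102]
After op 6 [order #6] limit_buy(price=104, qty=7): fills=#6x#1:1@102; bids=[#6:6@104 #4:2@101 #3:10@100 #2:8@95] asks=[-]
After op 7 [order #7] market_buy(qty=3): fills=none; bids=[#6:6@104 #4:2@101 #3:10@100 #2:8@95] asks=[-]
After op 8 cancel(order #5): fills=none; bids=[#6:6@104 #4:2@101 #3:10@100 #2:8@95] asks=[-]
After op 9 [order #8] limit_sell(price=101, qty=7): fills=#6x#8:6@104 #4x#8:1@101; bids=[#4:1@101 #3:10@100 #2:8@95] asks=[-]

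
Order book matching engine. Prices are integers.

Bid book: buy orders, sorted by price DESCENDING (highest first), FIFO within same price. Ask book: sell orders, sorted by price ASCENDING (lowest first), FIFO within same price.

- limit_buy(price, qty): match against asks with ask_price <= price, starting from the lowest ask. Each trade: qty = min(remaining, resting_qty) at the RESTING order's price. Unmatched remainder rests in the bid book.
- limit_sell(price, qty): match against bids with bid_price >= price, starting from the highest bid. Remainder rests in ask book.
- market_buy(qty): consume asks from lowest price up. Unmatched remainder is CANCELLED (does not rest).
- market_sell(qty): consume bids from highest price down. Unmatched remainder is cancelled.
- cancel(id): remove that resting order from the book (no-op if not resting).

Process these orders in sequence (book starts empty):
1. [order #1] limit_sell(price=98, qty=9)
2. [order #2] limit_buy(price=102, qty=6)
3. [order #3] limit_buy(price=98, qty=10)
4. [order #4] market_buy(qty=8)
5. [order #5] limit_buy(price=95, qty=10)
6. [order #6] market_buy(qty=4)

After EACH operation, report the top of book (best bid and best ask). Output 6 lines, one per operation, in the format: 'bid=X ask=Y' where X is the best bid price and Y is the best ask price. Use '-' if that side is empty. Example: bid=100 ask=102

Answer: bid=- ask=98
bid=- ask=98
bid=98 ask=-
bid=98 ask=-
bid=98 ask=-
bid=98 ask=-

Derivation:
After op 1 [order #1] limit_sell(price=98, qty=9): fills=none; bids=[-] asks=[#1:9@98]
After op 2 [order #2] limit_buy(price=102, qty=6): fills=#2x#1:6@98; bids=[-] asks=[#1:3@98]
After op 3 [order #3] limit_buy(price=98, qty=10): fills=#3x#1:3@98; bids=[#3:7@98] asks=[-]
After op 4 [order #4] market_buy(qty=8): fills=none; bids=[#3:7@98] asks=[-]
After op 5 [order #5] limit_buy(price=95, qty=10): fills=none; bids=[#3:7@98 #5:10@95] asks=[-]
After op 6 [order #6] market_buy(qty=4): fills=none; bids=[#3:7@98 #5:10@95] asks=[-]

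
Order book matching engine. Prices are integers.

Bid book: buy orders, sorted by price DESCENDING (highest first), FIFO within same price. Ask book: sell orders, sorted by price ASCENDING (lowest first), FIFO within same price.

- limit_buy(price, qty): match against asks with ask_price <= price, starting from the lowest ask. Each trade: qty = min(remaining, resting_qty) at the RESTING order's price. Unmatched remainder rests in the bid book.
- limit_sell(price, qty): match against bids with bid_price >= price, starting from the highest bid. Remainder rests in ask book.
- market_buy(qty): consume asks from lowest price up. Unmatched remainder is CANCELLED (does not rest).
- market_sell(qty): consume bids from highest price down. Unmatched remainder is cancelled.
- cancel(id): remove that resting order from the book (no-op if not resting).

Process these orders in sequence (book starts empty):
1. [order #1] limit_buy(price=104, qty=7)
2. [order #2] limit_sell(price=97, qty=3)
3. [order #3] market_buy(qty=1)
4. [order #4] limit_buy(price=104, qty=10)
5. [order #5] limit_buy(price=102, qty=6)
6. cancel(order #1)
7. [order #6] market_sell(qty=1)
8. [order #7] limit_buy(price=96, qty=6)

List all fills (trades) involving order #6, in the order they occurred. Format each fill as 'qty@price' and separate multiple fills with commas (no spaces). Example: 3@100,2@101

After op 1 [order #1] limit_buy(price=104, qty=7): fills=none; bids=[#1:7@104] asks=[-]
After op 2 [order #2] limit_sell(price=97, qty=3): fills=#1x#2:3@104; bids=[#1:4@104] asks=[-]
After op 3 [order #3] market_buy(qty=1): fills=none; bids=[#1:4@104] asks=[-]
After op 4 [order #4] limit_buy(price=104, qty=10): fills=none; bids=[#1:4@104 #4:10@104] asks=[-]
After op 5 [order #5] limit_buy(price=102, qty=6): fills=none; bids=[#1:4@104 #4:10@104 #5:6@102] asks=[-]
After op 6 cancel(order #1): fills=none; bids=[#4:10@104 #5:6@102] asks=[-]
After op 7 [order #6] market_sell(qty=1): fills=#4x#6:1@104; bids=[#4:9@104 #5:6@102] asks=[-]
After op 8 [order #7] limit_buy(price=96, qty=6): fills=none; bids=[#4:9@104 #5:6@102 #7:6@96] asks=[-]

Answer: 1@104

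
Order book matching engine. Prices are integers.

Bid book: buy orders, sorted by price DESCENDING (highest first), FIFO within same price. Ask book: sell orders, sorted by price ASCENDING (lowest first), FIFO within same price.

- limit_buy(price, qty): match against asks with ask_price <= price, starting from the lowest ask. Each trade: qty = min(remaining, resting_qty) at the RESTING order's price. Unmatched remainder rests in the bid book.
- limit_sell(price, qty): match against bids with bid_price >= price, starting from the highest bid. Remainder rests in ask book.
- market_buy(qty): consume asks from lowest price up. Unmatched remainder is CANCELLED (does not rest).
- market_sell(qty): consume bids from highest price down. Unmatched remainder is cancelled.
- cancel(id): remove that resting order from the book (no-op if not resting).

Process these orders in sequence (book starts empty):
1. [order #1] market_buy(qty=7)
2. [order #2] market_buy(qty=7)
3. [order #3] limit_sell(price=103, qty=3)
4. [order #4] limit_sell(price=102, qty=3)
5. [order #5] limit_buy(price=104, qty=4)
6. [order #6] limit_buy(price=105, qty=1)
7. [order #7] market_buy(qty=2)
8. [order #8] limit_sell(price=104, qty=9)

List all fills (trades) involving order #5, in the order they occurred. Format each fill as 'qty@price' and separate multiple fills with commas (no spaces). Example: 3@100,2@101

Answer: 3@102,1@103

Derivation:
After op 1 [order #1] market_buy(qty=7): fills=none; bids=[-] asks=[-]
After op 2 [order #2] market_buy(qty=7): fills=none; bids=[-] asks=[-]
After op 3 [order #3] limit_sell(price=103, qty=3): fills=none; bids=[-] asks=[#3:3@103]
After op 4 [order #4] limit_sell(price=102, qty=3): fills=none; bids=[-] asks=[#4:3@102 #3:3@103]
After op 5 [order #5] limit_buy(price=104, qty=4): fills=#5x#4:3@102 #5x#3:1@103; bids=[-] asks=[#3:2@103]
After op 6 [order #6] limit_buy(price=105, qty=1): fills=#6x#3:1@103; bids=[-] asks=[#3:1@103]
After op 7 [order #7] market_buy(qty=2): fills=#7x#3:1@103; bids=[-] asks=[-]
After op 8 [order #8] limit_sell(price=104, qty=9): fills=none; bids=[-] asks=[#8:9@104]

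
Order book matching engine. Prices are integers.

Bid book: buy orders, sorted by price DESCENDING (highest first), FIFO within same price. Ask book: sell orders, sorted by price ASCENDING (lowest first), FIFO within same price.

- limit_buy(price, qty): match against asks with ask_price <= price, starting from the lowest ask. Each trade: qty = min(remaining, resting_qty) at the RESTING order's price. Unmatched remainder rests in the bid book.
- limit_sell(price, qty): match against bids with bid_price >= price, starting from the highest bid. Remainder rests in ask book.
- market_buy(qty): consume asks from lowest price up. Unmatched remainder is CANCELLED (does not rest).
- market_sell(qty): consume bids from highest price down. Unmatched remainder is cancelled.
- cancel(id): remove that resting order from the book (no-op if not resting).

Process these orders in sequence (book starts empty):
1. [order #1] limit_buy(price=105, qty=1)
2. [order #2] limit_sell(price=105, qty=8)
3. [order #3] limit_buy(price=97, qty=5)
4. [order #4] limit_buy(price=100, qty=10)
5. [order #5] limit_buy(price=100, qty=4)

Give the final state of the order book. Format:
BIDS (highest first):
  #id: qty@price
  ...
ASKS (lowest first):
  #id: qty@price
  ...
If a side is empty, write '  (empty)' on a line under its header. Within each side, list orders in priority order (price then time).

After op 1 [order #1] limit_buy(price=105, qty=1): fills=none; bids=[#1:1@105] asks=[-]
After op 2 [order #2] limit_sell(price=105, qty=8): fills=#1x#2:1@105; bids=[-] asks=[#2:7@105]
After op 3 [order #3] limit_buy(price=97, qty=5): fills=none; bids=[#3:5@97] asks=[#2:7@105]
After op 4 [order #4] limit_buy(price=100, qty=10): fills=none; bids=[#4:10@100 #3:5@97] asks=[#2:7@105]
After op 5 [order #5] limit_buy(price=100, qty=4): fills=none; bids=[#4:10@100 #5:4@100 #3:5@97] asks=[#2:7@105]

Answer: BIDS (highest first):
  #4: 10@100
  #5: 4@100
  #3: 5@97
ASKS (lowest first):
  #2: 7@105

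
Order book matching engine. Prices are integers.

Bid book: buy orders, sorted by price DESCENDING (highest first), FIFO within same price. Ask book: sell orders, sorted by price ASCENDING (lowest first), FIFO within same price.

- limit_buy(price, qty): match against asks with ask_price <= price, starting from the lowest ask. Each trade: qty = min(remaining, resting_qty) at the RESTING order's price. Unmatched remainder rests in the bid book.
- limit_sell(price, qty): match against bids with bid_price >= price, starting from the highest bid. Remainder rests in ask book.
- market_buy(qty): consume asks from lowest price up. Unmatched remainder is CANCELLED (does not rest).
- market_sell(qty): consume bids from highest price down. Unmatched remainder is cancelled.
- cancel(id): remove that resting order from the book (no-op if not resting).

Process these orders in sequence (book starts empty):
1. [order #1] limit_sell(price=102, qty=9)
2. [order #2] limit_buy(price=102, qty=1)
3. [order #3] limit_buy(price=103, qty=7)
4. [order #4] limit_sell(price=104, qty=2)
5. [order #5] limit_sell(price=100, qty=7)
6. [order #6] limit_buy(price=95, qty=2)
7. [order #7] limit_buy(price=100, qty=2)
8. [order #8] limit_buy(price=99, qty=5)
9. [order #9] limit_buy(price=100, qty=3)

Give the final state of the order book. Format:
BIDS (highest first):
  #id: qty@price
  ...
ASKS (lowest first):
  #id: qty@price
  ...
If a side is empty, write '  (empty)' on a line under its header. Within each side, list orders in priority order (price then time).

After op 1 [order #1] limit_sell(price=102, qty=9): fills=none; bids=[-] asks=[#1:9@102]
After op 2 [order #2] limit_buy(price=102, qty=1): fills=#2x#1:1@102; bids=[-] asks=[#1:8@102]
After op 3 [order #3] limit_buy(price=103, qty=7): fills=#3x#1:7@102; bids=[-] asks=[#1:1@102]
After op 4 [order #4] limit_sell(price=104, qty=2): fills=none; bids=[-] asks=[#1:1@102 #4:2@104]
After op 5 [order #5] limit_sell(price=100, qty=7): fills=none; bids=[-] asks=[#5:7@100 #1:1@102 #4:2@104]
After op 6 [order #6] limit_buy(price=95, qty=2): fills=none; bids=[#6:2@95] asks=[#5:7@100 #1:1@102 #4:2@104]
After op 7 [order #7] limit_buy(price=100, qty=2): fills=#7x#5:2@100; bids=[#6:2@95] asks=[#5:5@100 #1:1@102 #4:2@104]
After op 8 [order #8] limit_buy(price=99, qty=5): fills=none; bids=[#8:5@99 #6:2@95] asks=[#5:5@100 #1:1@102 #4:2@104]
After op 9 [order #9] limit_buy(price=100, qty=3): fills=#9x#5:3@100; bids=[#8:5@99 #6:2@95] asks=[#5:2@100 #1:1@102 #4:2@104]

Answer: BIDS (highest first):
  #8: 5@99
  #6: 2@95
ASKS (lowest first):
  #5: 2@100
  #1: 1@102
  #4: 2@104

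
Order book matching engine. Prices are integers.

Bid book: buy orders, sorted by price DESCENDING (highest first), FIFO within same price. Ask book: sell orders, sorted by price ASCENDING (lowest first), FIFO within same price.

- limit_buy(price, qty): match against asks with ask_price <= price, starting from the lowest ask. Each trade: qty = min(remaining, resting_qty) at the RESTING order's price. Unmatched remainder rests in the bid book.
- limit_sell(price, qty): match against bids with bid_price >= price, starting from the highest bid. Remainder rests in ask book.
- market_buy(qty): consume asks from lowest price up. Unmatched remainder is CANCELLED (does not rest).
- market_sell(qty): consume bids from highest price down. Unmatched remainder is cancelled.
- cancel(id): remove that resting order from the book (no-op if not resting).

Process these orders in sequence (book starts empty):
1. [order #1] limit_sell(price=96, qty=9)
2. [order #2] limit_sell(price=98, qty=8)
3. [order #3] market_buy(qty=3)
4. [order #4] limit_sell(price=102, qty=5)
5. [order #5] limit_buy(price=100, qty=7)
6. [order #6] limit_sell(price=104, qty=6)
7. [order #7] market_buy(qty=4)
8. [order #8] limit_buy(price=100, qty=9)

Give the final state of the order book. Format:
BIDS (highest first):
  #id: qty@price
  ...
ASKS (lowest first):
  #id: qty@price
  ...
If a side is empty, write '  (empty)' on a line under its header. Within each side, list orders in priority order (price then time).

Answer: BIDS (highest first):
  #8: 6@100
ASKS (lowest first):
  #4: 5@102
  #6: 6@104

Derivation:
After op 1 [order #1] limit_sell(price=96, qty=9): fills=none; bids=[-] asks=[#1:9@96]
After op 2 [order #2] limit_sell(price=98, qty=8): fills=none; bids=[-] asks=[#1:9@96 #2:8@98]
After op 3 [order #3] market_buy(qty=3): fills=#3x#1:3@96; bids=[-] asks=[#1:6@96 #2:8@98]
After op 4 [order #4] limit_sell(price=102, qty=5): fills=none; bids=[-] asks=[#1:6@96 #2:8@98 #4:5@102]
After op 5 [order #5] limit_buy(price=100, qty=7): fills=#5x#1:6@96 #5x#2:1@98; bids=[-] asks=[#2:7@98 #4:5@102]
After op 6 [order #6] limit_sell(price=104, qty=6): fills=none; bids=[-] asks=[#2:7@98 #4:5@102 #6:6@104]
After op 7 [order #7] market_buy(qty=4): fills=#7x#2:4@98; bids=[-] asks=[#2:3@98 #4:5@102 #6:6@104]
After op 8 [order #8] limit_buy(price=100, qty=9): fills=#8x#2:3@98; bids=[#8:6@100] asks=[#4:5@102 #6:6@104]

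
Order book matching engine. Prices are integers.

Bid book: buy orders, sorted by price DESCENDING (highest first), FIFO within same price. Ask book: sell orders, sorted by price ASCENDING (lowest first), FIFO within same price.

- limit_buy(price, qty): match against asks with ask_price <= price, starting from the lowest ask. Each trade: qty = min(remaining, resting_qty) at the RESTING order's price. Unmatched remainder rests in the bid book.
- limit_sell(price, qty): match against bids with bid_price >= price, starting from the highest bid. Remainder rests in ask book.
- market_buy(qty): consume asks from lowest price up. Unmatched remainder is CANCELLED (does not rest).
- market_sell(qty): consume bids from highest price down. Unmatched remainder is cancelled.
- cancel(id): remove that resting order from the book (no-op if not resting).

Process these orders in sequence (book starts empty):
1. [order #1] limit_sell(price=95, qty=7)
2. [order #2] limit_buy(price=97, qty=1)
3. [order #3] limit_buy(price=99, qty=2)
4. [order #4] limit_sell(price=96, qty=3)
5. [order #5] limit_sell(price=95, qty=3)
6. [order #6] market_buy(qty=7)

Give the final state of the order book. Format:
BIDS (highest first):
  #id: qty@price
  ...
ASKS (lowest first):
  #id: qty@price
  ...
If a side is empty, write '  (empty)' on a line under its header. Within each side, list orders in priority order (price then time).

Answer: BIDS (highest first):
  (empty)
ASKS (lowest first):
  #4: 3@96

Derivation:
After op 1 [order #1] limit_sell(price=95, qty=7): fills=none; bids=[-] asks=[#1:7@95]
After op 2 [order #2] limit_buy(price=97, qty=1): fills=#2x#1:1@95; bids=[-] asks=[#1:6@95]
After op 3 [order #3] limit_buy(price=99, qty=2): fills=#3x#1:2@95; bids=[-] asks=[#1:4@95]
After op 4 [order #4] limit_sell(price=96, qty=3): fills=none; bids=[-] asks=[#1:4@95 #4:3@96]
After op 5 [order #5] limit_sell(price=95, qty=3): fills=none; bids=[-] asks=[#1:4@95 #5:3@95 #4:3@96]
After op 6 [order #6] market_buy(qty=7): fills=#6x#1:4@95 #6x#5:3@95; bids=[-] asks=[#4:3@96]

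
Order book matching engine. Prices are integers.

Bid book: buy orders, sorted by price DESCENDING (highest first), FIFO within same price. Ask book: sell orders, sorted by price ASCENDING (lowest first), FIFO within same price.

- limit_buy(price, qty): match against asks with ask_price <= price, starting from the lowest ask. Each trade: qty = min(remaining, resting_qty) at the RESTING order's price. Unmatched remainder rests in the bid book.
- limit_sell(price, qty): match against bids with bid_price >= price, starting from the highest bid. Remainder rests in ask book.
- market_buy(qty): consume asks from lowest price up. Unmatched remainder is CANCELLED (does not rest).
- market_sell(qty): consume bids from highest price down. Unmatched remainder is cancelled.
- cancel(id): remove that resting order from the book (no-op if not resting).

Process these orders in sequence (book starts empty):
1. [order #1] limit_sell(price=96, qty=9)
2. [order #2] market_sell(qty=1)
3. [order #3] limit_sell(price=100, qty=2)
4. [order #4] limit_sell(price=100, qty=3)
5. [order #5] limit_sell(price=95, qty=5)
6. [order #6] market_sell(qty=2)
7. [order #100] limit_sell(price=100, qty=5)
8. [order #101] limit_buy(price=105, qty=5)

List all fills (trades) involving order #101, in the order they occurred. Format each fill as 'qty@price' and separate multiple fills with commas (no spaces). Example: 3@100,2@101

After op 1 [order #1] limit_sell(price=96, qty=9): fills=none; bids=[-] asks=[#1:9@96]
After op 2 [order #2] market_sell(qty=1): fills=none; bids=[-] asks=[#1:9@96]
After op 3 [order #3] limit_sell(price=100, qty=2): fills=none; bids=[-] asks=[#1:9@96 #3:2@100]
After op 4 [order #4] limit_sell(price=100, qty=3): fills=none; bids=[-] asks=[#1:9@96 #3:2@100 #4:3@100]
After op 5 [order #5] limit_sell(price=95, qty=5): fills=none; bids=[-] asks=[#5:5@95 #1:9@96 #3:2@100 #4:3@100]
After op 6 [order #6] market_sell(qty=2): fills=none; bids=[-] asks=[#5:5@95 #1:9@96 #3:2@100 #4:3@100]
After op 7 [order #100] limit_sell(price=100, qty=5): fills=none; bids=[-] asks=[#5:5@95 #1:9@96 #3:2@100 #4:3@100 #100:5@100]
After op 8 [order #101] limit_buy(price=105, qty=5): fills=#101x#5:5@95; bids=[-] asks=[#1:9@96 #3:2@100 #4:3@100 #100:5@100]

Answer: 5@95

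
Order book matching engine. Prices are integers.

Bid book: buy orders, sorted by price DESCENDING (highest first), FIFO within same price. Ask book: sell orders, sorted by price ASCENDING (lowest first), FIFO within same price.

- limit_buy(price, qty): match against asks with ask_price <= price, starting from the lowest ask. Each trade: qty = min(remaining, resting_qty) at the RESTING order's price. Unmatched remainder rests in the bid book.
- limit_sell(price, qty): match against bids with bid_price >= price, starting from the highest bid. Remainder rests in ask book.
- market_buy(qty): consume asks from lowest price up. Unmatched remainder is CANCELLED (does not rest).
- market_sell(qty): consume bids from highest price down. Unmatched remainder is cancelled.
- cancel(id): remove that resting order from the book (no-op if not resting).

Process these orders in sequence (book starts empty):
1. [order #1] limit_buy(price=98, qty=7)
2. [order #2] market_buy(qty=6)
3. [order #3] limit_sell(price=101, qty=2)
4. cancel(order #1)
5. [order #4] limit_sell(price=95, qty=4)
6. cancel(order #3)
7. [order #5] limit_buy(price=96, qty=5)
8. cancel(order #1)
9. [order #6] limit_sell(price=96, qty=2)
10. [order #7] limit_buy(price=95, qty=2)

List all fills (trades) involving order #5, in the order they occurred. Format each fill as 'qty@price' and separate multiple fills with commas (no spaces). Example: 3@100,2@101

After op 1 [order #1] limit_buy(price=98, qty=7): fills=none; bids=[#1:7@98] asks=[-]
After op 2 [order #2] market_buy(qty=6): fills=none; bids=[#1:7@98] asks=[-]
After op 3 [order #3] limit_sell(price=101, qty=2): fills=none; bids=[#1:7@98] asks=[#3:2@101]
After op 4 cancel(order #1): fills=none; bids=[-] asks=[#3:2@101]
After op 5 [order #4] limit_sell(price=95, qty=4): fills=none; bids=[-] asks=[#4:4@95 #3:2@101]
After op 6 cancel(order #3): fills=none; bids=[-] asks=[#4:4@95]
After op 7 [order #5] limit_buy(price=96, qty=5): fills=#5x#4:4@95; bids=[#5:1@96] asks=[-]
After op 8 cancel(order #1): fills=none; bids=[#5:1@96] asks=[-]
After op 9 [order #6] limit_sell(price=96, qty=2): fills=#5x#6:1@96; bids=[-] asks=[#6:1@96]
After op 10 [order #7] limit_buy(price=95, qty=2): fills=none; bids=[#7:2@95] asks=[#6:1@96]

Answer: 4@95,1@96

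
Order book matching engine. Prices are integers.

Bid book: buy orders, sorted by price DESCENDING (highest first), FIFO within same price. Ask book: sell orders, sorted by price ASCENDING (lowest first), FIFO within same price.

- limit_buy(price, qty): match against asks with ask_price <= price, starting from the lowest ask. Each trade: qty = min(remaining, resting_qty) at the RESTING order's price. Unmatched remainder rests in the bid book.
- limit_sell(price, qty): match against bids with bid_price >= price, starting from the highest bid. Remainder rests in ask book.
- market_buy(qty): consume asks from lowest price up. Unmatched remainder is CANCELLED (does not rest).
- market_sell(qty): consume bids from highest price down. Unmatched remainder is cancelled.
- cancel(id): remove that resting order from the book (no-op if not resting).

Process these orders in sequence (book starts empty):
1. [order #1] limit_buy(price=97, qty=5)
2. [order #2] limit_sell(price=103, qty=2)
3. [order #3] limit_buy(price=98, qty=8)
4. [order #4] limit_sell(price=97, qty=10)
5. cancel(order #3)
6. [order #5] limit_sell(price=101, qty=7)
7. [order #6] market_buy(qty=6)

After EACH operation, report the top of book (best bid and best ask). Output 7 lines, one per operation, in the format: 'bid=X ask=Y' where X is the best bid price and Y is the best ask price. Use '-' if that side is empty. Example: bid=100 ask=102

After op 1 [order #1] limit_buy(price=97, qty=5): fills=none; bids=[#1:5@97] asks=[-]
After op 2 [order #2] limit_sell(price=103, qty=2): fills=none; bids=[#1:5@97] asks=[#2:2@103]
After op 3 [order #3] limit_buy(price=98, qty=8): fills=none; bids=[#3:8@98 #1:5@97] asks=[#2:2@103]
After op 4 [order #4] limit_sell(price=97, qty=10): fills=#3x#4:8@98 #1x#4:2@97; bids=[#1:3@97] asks=[#2:2@103]
After op 5 cancel(order #3): fills=none; bids=[#1:3@97] asks=[#2:2@103]
After op 6 [order #5] limit_sell(price=101, qty=7): fills=none; bids=[#1:3@97] asks=[#5:7@101 #2:2@103]
After op 7 [order #6] market_buy(qty=6): fills=#6x#5:6@101; bids=[#1:3@97] asks=[#5:1@101 #2:2@103]

Answer: bid=97 ask=-
bid=97 ask=103
bid=98 ask=103
bid=97 ask=103
bid=97 ask=103
bid=97 ask=101
bid=97 ask=101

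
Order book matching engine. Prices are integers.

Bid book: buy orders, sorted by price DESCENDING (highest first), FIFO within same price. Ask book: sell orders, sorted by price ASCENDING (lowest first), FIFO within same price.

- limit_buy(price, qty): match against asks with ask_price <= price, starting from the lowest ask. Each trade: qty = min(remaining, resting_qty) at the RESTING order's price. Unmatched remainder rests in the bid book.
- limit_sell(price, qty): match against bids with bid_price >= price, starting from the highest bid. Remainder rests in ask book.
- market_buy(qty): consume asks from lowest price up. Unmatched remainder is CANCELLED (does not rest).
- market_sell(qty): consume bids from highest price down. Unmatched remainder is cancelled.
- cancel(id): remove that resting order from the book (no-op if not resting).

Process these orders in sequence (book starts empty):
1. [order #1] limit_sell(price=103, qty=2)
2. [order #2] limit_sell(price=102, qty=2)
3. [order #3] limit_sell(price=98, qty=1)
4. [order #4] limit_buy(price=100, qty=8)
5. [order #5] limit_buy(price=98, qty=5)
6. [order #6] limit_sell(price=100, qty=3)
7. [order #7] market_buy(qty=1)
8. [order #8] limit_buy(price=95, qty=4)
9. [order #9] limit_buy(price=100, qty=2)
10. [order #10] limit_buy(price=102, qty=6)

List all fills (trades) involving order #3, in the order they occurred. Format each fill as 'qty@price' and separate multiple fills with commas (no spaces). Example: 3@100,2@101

After op 1 [order #1] limit_sell(price=103, qty=2): fills=none; bids=[-] asks=[#1:2@103]
After op 2 [order #2] limit_sell(price=102, qty=2): fills=none; bids=[-] asks=[#2:2@102 #1:2@103]
After op 3 [order #3] limit_sell(price=98, qty=1): fills=none; bids=[-] asks=[#3:1@98 #2:2@102 #1:2@103]
After op 4 [order #4] limit_buy(price=100, qty=8): fills=#4x#3:1@98; bids=[#4:7@100] asks=[#2:2@102 #1:2@103]
After op 5 [order #5] limit_buy(price=98, qty=5): fills=none; bids=[#4:7@100 #5:5@98] asks=[#2:2@102 #1:2@103]
After op 6 [order #6] limit_sell(price=100, qty=3): fills=#4x#6:3@100; bids=[#4:4@100 #5:5@98] asks=[#2:2@102 #1:2@103]
After op 7 [order #7] market_buy(qty=1): fills=#7x#2:1@102; bids=[#4:4@100 #5:5@98] asks=[#2:1@102 #1:2@103]
After op 8 [order #8] limit_buy(price=95, qty=4): fills=none; bids=[#4:4@100 #5:5@98 #8:4@95] asks=[#2:1@102 #1:2@103]
After op 9 [order #9] limit_buy(price=100, qty=2): fills=none; bids=[#4:4@100 #9:2@100 #5:5@98 #8:4@95] asks=[#2:1@102 #1:2@103]
After op 10 [order #10] limit_buy(price=102, qty=6): fills=#10x#2:1@102; bids=[#10:5@102 #4:4@100 #9:2@100 #5:5@98 #8:4@95] asks=[#1:2@103]

Answer: 1@98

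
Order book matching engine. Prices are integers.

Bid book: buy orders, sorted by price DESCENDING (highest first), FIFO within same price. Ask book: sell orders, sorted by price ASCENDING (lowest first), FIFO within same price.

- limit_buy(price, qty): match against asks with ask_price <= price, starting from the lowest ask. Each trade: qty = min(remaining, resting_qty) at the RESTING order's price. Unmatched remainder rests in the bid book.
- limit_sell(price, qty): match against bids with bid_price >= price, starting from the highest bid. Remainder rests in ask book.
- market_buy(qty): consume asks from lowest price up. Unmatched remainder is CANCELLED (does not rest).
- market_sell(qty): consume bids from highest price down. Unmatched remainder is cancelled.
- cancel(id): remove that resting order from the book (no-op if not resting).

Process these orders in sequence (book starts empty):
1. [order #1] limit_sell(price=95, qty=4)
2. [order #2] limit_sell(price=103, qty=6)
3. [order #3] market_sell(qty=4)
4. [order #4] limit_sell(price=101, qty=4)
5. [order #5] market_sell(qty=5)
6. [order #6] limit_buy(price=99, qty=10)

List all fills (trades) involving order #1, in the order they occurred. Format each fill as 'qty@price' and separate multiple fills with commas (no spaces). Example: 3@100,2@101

Answer: 4@95

Derivation:
After op 1 [order #1] limit_sell(price=95, qty=4): fills=none; bids=[-] asks=[#1:4@95]
After op 2 [order #2] limit_sell(price=103, qty=6): fills=none; bids=[-] asks=[#1:4@95 #2:6@103]
After op 3 [order #3] market_sell(qty=4): fills=none; bids=[-] asks=[#1:4@95 #2:6@103]
After op 4 [order #4] limit_sell(price=101, qty=4): fills=none; bids=[-] asks=[#1:4@95 #4:4@101 #2:6@103]
After op 5 [order #5] market_sell(qty=5): fills=none; bids=[-] asks=[#1:4@95 #4:4@101 #2:6@103]
After op 6 [order #6] limit_buy(price=99, qty=10): fills=#6x#1:4@95; bids=[#6:6@99] asks=[#4:4@101 #2:6@103]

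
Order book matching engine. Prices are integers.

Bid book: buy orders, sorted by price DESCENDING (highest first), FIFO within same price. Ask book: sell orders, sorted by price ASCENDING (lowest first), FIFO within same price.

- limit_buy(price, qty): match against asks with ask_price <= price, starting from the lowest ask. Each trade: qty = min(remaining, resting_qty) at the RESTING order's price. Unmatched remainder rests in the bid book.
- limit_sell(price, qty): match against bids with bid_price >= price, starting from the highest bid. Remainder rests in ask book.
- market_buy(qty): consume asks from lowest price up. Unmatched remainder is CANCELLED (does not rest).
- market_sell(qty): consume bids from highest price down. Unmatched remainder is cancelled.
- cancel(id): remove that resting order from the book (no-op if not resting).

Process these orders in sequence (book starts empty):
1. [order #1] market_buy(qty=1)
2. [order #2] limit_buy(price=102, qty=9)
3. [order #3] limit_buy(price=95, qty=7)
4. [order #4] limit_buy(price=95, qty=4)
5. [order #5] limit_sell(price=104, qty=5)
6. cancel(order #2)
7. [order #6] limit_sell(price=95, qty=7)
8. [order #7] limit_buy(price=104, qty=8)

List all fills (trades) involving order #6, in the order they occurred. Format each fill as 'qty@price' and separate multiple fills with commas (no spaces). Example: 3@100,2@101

Answer: 7@95

Derivation:
After op 1 [order #1] market_buy(qty=1): fills=none; bids=[-] asks=[-]
After op 2 [order #2] limit_buy(price=102, qty=9): fills=none; bids=[#2:9@102] asks=[-]
After op 3 [order #3] limit_buy(price=95, qty=7): fills=none; bids=[#2:9@102 #3:7@95] asks=[-]
After op 4 [order #4] limit_buy(price=95, qty=4): fills=none; bids=[#2:9@102 #3:7@95 #4:4@95] asks=[-]
After op 5 [order #5] limit_sell(price=104, qty=5): fills=none; bids=[#2:9@102 #3:7@95 #4:4@95] asks=[#5:5@104]
After op 6 cancel(order #2): fills=none; bids=[#3:7@95 #4:4@95] asks=[#5:5@104]
After op 7 [order #6] limit_sell(price=95, qty=7): fills=#3x#6:7@95; bids=[#4:4@95] asks=[#5:5@104]
After op 8 [order #7] limit_buy(price=104, qty=8): fills=#7x#5:5@104; bids=[#7:3@104 #4:4@95] asks=[-]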